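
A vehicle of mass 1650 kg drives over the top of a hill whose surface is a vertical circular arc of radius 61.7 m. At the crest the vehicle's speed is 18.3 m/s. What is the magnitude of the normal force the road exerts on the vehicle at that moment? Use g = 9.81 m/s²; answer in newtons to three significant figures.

7230 N

At the crest the centripetal acceleration points downward (toward the centre of the arc), so mg − N = mv²/r.
N = m(g − v²/r) = 1650 × (9.81 − (18.3)²/61.7) = 1650 × (9.81 − 5.428) = 1650 × 4.382 = 7231 N.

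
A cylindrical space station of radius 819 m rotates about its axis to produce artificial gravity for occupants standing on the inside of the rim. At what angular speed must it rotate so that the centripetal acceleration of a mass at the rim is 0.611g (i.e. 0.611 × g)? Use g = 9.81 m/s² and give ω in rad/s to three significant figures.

Centripetal acceleration a_c = ω²r. Setting ω²r = 0.611g:
ω = √(0.611g / r) = √(0.611 × 9.81 / 819) = √0.007319 = 0.08555 rad/s.

0.0855 rad/s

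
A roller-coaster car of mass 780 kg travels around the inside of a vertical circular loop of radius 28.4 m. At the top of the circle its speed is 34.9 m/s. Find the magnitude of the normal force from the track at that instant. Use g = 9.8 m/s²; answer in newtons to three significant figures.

At the top, both N and the weight mg point inward (toward the centre), so N + mg = mv²/r.
N = m(v²/r − g) = 780 × ((34.9)²/28.4 − 9.8) = 780 × (42.89 − 9.8) = 780 × 33.09 = 25810 N.

25800 N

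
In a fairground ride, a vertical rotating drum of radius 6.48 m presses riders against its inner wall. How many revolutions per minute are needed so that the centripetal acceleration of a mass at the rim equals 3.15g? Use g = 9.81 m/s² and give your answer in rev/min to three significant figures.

20.9 rev/min

Require ω²r = 3.15g, so ω = √(3.15 × 9.81/6.48) = 2.184 rad/s.
In rev/min: ω × 60/(2π) = 2.184 × 60/(2π) = 20.85 rev/min.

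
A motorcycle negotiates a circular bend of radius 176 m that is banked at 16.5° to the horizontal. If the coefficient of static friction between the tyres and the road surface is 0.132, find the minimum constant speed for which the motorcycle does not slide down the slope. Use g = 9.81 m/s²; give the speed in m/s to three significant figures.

16.5 m/s

At the minimum speed, friction acts up the slope at its limiting value f = μN. Radially (horizontal, toward centre): N sinθ − μN cosθ = mv²/r. Vertically: N cosθ + μN sinθ = mg.
Dividing: v² = r g (sinθ − μcosθ)/(cosθ + μsinθ).
sinθ − μcosθ = 0.2840 − 0.132×0.9588 = 0.1575; cosθ + μsinθ = 0.9588 + 0.132×0.2840 = 0.9963.
v² = 176 × 9.81 × 0.1575/0.9963 = 272.9 m²/s², so v = 16.52 m/s.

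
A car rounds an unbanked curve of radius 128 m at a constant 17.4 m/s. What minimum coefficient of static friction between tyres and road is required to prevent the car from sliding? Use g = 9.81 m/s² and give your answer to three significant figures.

0.241

Friction provides the centripetal force: μ_s m g = m v²/r, so μ_s = v²/(g r) = (17.40)²/(9.81 × 128) = 302.8/1256 = 0.2411.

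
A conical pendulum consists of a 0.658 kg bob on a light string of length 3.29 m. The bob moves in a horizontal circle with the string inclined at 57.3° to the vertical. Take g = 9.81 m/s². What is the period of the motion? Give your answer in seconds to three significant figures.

r = L sinθ = 2.769 m. From T sinθ = mω²r and T cosθ = mg: tanθ = ω²r/g, so ω² = g tanθ / r = g/(L cosθ).
ω = √(g/(L cosθ)) = √(9.81/(3.29 × 0.5402)) = √5.519 = 2.349 rad/s.
Period = 2π/ω = 2.674 s.

2.67 s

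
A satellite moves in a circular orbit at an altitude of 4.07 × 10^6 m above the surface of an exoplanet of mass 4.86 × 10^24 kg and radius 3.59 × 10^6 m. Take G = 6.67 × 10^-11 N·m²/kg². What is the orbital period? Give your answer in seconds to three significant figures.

r = R + h = 3.59 × 10^6 + 4.07 × 10^6 = 7.660 × 10^6 m. Gravity provides the centripetal force: G M m / r² = m v² / r ⇒ v = √(GM/r) = 6505 m/s.
T = 2πr/v = 2π × 7.660 × 10^6 / 6505 = 7398 s.

7400 s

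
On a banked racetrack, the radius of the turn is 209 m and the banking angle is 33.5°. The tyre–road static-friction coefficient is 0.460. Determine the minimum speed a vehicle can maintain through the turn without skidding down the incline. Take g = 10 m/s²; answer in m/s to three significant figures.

18.0 m/s

At the minimum speed, friction acts up the slope at its limiting value f = μN. Radially (horizontal, toward centre): N sinθ − μN cosθ = mv²/r. Vertically: N cosθ + μN sinθ = mg.
Dividing: v² = r g (sinθ − μcosθ)/(cosθ + μsinθ).
sinθ − μcosθ = 0.5519 − 0.460×0.8339 = 0.1683; cosθ + μsinθ = 0.8339 + 0.460×0.5519 = 1.088.
v² = 209 × 10.0 × 0.1683/1.088 = 323.5 m²/s², so v = 17.98 m/s.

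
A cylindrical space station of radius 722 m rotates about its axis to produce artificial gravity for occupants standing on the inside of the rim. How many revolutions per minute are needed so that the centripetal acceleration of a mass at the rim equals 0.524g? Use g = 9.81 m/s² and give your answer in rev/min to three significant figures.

0.806 rev/min

Require ω²r = 0.524g, so ω = √(0.524 × 9.81/722) = 0.08438 rad/s.
In rev/min: ω × 60/(2π) = 0.08438 × 60/(2π) = 0.8058 rev/min.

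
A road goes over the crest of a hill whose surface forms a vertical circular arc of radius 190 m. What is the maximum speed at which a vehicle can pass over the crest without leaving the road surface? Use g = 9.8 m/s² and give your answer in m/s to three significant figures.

At the crest the centre of the circle is below the vehicle, so the net downward (centripetal) force is mg − N = mv²/r.
The vehicle leaves the road when N → 0, giving v_max = √(g r) = √(9.8 × 190) = 43.15 m/s.

43.2 m/s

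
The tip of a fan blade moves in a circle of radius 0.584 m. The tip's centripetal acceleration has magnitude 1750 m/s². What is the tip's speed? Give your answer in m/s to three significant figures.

32.0 m/s

a_c = v²/r ⇒ v = √(a_c · r) = √(1750 × 0.584) = √1022 = 31.97 m/s.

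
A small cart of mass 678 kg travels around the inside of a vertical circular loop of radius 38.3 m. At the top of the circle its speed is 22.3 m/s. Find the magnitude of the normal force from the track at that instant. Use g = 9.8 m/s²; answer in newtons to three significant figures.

At the top, both N and the weight mg point inward (toward the centre), so N + mg = mv²/r.
N = m(v²/r − g) = 678 × ((22.3)²/38.3 − 9.8) = 678 × (12.98 − 9.8) = 678 × 3.184 = 2159 N.

2160 N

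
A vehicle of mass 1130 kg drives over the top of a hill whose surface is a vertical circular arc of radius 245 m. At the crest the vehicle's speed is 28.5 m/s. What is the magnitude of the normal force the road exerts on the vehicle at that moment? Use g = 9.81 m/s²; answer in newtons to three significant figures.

At the crest the centripetal acceleration points downward (toward the centre of the arc), so mg − N = mv²/r.
N = m(g − v²/r) = 1130 × (9.81 − (28.5)²/245) = 1130 × (9.81 − 3.315) = 1130 × 6.495 = 7339 N.

7340 N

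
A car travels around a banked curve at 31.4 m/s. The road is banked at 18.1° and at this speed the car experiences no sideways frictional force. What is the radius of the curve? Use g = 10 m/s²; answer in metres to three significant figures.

302 m

Frictionless banking: tanθ = v²/(rg), so r = v²/(g tanθ).
r = (31.4)²/(10.0 × tan 18.1°) = 986.0/(10.0 × 0.3269) = 986.0/3.269 = 301.7 m.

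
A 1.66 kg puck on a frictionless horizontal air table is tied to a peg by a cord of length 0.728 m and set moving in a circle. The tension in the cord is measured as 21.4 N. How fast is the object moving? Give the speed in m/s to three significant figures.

T = m v²/r ⇒ v = √(T r / m) = √(21.4 × 0.728 / 1.66) = √9.385 = 3.064 m/s.

3.06 m/s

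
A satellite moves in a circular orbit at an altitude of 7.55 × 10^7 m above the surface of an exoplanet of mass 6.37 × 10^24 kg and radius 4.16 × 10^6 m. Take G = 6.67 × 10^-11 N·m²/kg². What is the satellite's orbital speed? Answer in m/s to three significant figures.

Orbital radius r = R + h = 4.16 × 10^6 + 7.55 × 10^7 = 7.966 × 10^7 m.
Gravity supplies the centripetal force: G M m / r² = m v² / r, so v = √(GM/r).
v = √(6.67 × 10^-11 × 6.37 × 10^24 / 7.966 × 10^7) = √(5.334 × 10^6) = 2309 m/s.

2310 m/s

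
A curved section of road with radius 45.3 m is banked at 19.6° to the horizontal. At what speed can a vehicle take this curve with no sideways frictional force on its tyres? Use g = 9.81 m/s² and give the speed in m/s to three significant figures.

12.6 m/s

On a frictionless banked curve, N sinθ = mv²/r and N cosθ = mg, so tanθ = v²/(rg).
v = √(r g tanθ) = √(45.3 × 9.81 × tan 19.6°) = √(45.3 × 9.81 × 0.3561) = √158.2 = 12.58 m/s.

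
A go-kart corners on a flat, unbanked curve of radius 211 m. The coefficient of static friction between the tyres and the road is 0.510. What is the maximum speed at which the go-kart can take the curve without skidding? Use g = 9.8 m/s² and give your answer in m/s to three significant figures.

32.5 m/s

The only inward force on a level bend is static friction, so at the limit f_s = μ_s N = μ_s m g = m v²/r.
Mass cancels: v_max = √(μ_s g r) = √(0.510 × 9.8 × 211) = √1055 = 32.47 m/s.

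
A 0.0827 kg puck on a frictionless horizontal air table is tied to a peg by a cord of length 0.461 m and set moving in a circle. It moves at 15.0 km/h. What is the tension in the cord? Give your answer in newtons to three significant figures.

v = 15.0 km/h = 15.0/3.6 = 4.167 m/s.
The tension is the only horizontal force, so it supplies the full centripetal force: T = m v²/r = 0.0827 × (4.167)²/0.461 = 0.0827 × 17.36/0.461 = 3.114 N.

3.11 N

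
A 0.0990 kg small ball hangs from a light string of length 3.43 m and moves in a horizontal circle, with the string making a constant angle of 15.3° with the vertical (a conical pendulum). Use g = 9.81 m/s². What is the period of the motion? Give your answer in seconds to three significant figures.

3.65 s

r = L sinθ = 0.9051 m. From T sinθ = mω²r and T cosθ = mg: tanθ = ω²r/g, so ω² = g tanθ / r = g/(L cosθ).
ω = √(g/(L cosθ)) = √(9.81/(3.43 × 0.9646)) = √2.965 = 1.722 rad/s.
Period = 2π/ω = 3.649 s.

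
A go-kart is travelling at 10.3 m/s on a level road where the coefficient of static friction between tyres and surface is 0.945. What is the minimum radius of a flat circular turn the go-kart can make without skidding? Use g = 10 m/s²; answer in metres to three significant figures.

At the limit, μ_s m g = m v²/r, so r_min = v²/(μ_s g) = (10.3)²/(0.945 × 10.0) = 106.1/9.450 = 11.23 m.

11.2 m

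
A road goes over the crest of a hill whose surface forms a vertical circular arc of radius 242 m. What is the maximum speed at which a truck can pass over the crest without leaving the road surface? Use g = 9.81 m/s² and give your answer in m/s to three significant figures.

48.7 m/s

At the crest the centre of the circle is below the truck, so the net downward (centripetal) force is mg − N = mv²/r.
The truck leaves the road when N → 0, giving v_max = √(g r) = √(9.81 × 242) = 48.72 m/s.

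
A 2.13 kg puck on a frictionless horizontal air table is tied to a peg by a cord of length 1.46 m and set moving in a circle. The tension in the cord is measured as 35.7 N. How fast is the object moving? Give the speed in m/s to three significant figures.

T = m v²/r ⇒ v = √(T r / m) = √(35.7 × 1.46 / 2.13) = √24.47 = 4.947 m/s.

4.95 m/s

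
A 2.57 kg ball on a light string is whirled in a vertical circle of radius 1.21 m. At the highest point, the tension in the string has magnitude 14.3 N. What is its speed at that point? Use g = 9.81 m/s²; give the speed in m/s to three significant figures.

At the top, T + mg = mv²/r, so v = √(r(T/m + g)) = √(1.21 × (14.3/2.57 + 9.81)) = √(1.21 × 15.37) = √18.60 = 4.313 m/s.

4.31 m/s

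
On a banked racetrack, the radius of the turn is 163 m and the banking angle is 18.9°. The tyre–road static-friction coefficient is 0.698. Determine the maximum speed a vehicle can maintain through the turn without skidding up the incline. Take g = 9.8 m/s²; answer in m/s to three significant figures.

46.7 m/s

At the maximum speed, friction acts down the slope at its limiting value f = μN. Radially (horizontal, toward centre): N sinθ + μN cosθ = mv²/r. Vertically: N cosθ − μN sinθ = mg.
Dividing: v² = r g (sinθ + μcosθ)/(cosθ − μsinθ).
sinθ + μcosθ = 0.3239 + 0.698×0.9461 = 0.9843; cosθ − μsinθ = 0.9461 − 0.698×0.3239 = 0.7200.
v² = 163 × 9.8 × 0.9843/0.7200 = 2184 m²/s², so v = 46.73 m/s.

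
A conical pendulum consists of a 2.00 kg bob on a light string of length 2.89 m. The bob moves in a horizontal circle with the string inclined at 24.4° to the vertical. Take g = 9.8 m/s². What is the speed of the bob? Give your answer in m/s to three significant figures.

2.30 m/s

The radius of the circle is r = L sinθ = 2.89 × sin 24.4° = 1.194 m.
Horizontally T sinθ = mv²/r and vertically T cosθ = mg, so tanθ = v²/(rg).
v = √(r g tanθ) = √(1.194 × 9.8 × 0.4536) = √5.307 = 2.304 m/s.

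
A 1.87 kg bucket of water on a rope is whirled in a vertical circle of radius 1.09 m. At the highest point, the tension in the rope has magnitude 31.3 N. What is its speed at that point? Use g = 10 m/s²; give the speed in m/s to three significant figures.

At the top, T + mg = mv²/r, so v = √(r(T/m + g)) = √(1.09 × (31.3/1.87 + 10.0)) = √(1.09 × 26.74) = √29.14 = 5.399 m/s.

5.40 m/s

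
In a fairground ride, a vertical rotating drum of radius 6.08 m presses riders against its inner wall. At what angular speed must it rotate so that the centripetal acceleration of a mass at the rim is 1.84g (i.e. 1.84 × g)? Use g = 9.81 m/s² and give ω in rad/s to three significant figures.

Centripetal acceleration a_c = ω²r. Setting ω²r = 1.84g:
ω = √(1.84g / r) = √(1.84 × 9.81 / 6.08) = √2.969 = 1.723 rad/s.

1.72 rad/s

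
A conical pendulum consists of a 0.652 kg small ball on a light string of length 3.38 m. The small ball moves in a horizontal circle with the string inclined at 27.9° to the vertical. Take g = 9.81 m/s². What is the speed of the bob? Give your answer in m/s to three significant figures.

2.87 m/s

The radius of the circle is r = L sinθ = 3.38 × sin 27.9° = 1.582 m.
Horizontally T sinθ = mv²/r and vertically T cosθ = mg, so tanθ = v²/(rg).
v = √(r g tanθ) = √(1.582 × 9.81 × 0.5295) = √8.215 = 2.866 m/s.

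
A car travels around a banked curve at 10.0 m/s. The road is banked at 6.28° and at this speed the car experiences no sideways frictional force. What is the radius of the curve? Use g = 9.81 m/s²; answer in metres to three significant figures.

92.6 m

Frictionless banking: tanθ = v²/(rg), so r = v²/(g tanθ).
r = (10.0)²/(9.81 × tan 6.28°) = 100.0/(9.81 × 0.1100) = 100.0/1.080 = 92.63 m.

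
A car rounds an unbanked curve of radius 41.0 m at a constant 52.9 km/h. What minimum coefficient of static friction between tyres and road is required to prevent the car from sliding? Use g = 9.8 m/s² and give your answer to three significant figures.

v = 52.9/3.6 = 14.69 m/s.
Friction provides the centripetal force: μ_s m g = m v²/r, so μ_s = v²/(g r) = (14.69)²/(9.8 × 41.0) = 215.9/401.8 = 0.5374.

0.537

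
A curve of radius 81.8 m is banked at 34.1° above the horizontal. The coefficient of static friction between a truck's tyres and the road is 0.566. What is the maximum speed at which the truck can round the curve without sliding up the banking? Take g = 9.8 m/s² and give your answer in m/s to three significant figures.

At the maximum speed, friction acts down the slope at its limiting value f = μN. Radially (horizontal, toward centre): N sinθ + μN cosθ = mv²/r. Vertically: N cosθ − μN sinθ = mg.
Dividing: v² = r g (sinθ + μcosθ)/(cosθ − μsinθ).
sinθ + μcosθ = 0.5606 + 0.566×0.8281 = 1.029; cosθ − μsinθ = 0.8281 − 0.566×0.5606 = 0.5107.
v² = 81.8 × 9.8 × 1.029/0.5107 = 1616 m²/s², so v = 40.19 m/s.

40.2 m/s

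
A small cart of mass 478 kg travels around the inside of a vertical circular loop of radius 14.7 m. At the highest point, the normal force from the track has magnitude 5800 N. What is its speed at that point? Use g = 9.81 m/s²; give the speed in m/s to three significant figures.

18.0 m/s

At the top, N + mg = mv²/r, so v = √(r(N/m + g)) = √(14.7 × (5800/478 + 9.81)) = √(14.7 × 21.94) = √322.6 = 17.96 m/s.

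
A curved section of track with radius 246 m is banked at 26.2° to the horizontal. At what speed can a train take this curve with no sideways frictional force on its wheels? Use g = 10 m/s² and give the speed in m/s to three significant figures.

On a frictionless banked curve, N sinθ = mv²/r and N cosθ = mg, so tanθ = v²/(rg).
v = √(r g tanθ) = √(246 × 10.0 × tan 26.2°) = √(246 × 10.0 × 0.4921) = √1210 = 34.79 m/s.

34.8 m/s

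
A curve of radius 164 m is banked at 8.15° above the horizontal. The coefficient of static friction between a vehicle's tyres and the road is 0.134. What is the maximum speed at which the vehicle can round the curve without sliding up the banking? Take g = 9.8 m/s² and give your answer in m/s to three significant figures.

At the maximum speed, friction acts down the slope at its limiting value f = μN. Radially (horizontal, toward centre): N sinθ + μN cosθ = mv²/r. Vertically: N cosθ − μN sinθ = mg.
Dividing: v² = r g (sinθ + μcosθ)/(cosθ − μsinθ).
sinθ + μcosθ = 0.1418 + 0.134×0.9899 = 0.2744; cosθ − μsinθ = 0.9899 − 0.134×0.1418 = 0.9709.
v² = 164 × 9.8 × 0.2744/0.9709 = 454.3 m²/s², so v = 21.31 m/s.

21.3 m/s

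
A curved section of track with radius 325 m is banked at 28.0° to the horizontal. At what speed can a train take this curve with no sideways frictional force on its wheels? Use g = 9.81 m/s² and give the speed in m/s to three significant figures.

41.2 m/s

On a frictionless banked curve, N sinθ = mv²/r and N cosθ = mg, so tanθ = v²/(rg).
v = √(r g tanθ) = √(325 × 9.81 × tan 28.0°) = √(325 × 9.81 × 0.5317) = √1695 = 41.17 m/s.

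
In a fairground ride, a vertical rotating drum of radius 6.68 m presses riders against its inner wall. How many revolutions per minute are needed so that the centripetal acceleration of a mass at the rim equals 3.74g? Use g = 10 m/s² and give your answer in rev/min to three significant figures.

Require ω²r = 3.74g, so ω = √(3.74 × 10.0/6.68) = 2.366 rad/s.
In rev/min: ω × 60/(2π) = 2.366 × 60/(2π) = 22.60 rev/min.

22.6 rev/min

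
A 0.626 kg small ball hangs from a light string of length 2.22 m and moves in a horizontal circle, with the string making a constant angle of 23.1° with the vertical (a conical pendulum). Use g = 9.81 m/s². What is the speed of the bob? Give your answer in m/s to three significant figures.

1.91 m/s

The radius of the circle is r = L sinθ = 2.22 × sin 23.1° = 0.8710 m.
Horizontally T sinθ = mv²/r and vertically T cosθ = mg, so tanθ = v²/(rg).
v = √(r g tanθ) = √(0.8710 × 9.81 × 0.4265) = √3.644 = 1.909 m/s.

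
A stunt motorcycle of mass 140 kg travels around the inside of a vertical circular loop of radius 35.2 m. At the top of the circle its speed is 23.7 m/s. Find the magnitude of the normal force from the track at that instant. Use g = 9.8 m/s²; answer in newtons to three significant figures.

At the top, both N and the weight mg point inward (toward the centre), so N + mg = mv²/r.
N = m(v²/r − g) = 140 × ((23.7)²/35.2 − 9.8) = 140 × (15.96 − 9.8) = 140 × 6.157 = 862.0 N.

862 N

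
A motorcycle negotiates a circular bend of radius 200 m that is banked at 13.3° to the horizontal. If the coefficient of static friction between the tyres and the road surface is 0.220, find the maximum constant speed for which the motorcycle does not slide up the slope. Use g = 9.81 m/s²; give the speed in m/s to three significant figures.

30.7 m/s

At the maximum speed, friction acts down the slope at its limiting value f = μN. Radially (horizontal, toward centre): N sinθ + μN cosθ = mv²/r. Vertically: N cosθ − μN sinθ = mg.
Dividing: v² = r g (sinθ + μcosθ)/(cosθ − μsinθ).
sinθ + μcosθ = 0.2300 + 0.220×0.9732 = 0.4441; cosθ − μsinθ = 0.9732 − 0.220×0.2300 = 0.9226.
v² = 200 × 9.81 × 0.4441/0.9226 = 944.6 m²/s², so v = 30.73 m/s.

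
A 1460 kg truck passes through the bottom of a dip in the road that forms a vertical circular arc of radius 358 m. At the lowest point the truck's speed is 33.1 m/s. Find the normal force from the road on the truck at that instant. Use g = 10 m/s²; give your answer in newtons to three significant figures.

At the lowest point, N points up (toward the centre) and the weight mg points down (away from the centre), so the net inward force is N − mg = mv²/r.
N = m(v²/r + g) = 1460 × ((33.1)²/358 + 10.0) = 1460 × (3.060 + 10.0) = 1460 × 13.06 = 19070 N.

19100 N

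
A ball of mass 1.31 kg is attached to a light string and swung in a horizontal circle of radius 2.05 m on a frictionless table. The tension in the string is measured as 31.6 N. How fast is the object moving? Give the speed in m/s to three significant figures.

T = m v²/r ⇒ v = √(T r / m) = √(31.6 × 2.05 / 1.31) = √49.45 = 7.032 m/s.

7.03 m/s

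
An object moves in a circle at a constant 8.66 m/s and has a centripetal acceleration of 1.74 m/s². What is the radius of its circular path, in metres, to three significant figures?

43.1 m

a_c = v²/r ⇒ r = v²/a_c = (8.66)²/1.74 = 75.00/1.74 = 43.10 m.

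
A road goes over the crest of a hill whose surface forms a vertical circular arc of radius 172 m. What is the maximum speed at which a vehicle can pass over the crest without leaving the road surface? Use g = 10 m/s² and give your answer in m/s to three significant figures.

At the crest the centre of the circle is below the vehicle, so the net downward (centripetal) force is mg − N = mv²/r.
The vehicle leaves the road when N → 0, giving v_max = √(g r) = √(10.0 × 172) = 41.47 m/s.

41.5 m/s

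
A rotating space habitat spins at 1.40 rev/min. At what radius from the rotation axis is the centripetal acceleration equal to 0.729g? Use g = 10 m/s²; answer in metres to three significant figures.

ω = 1.40 rev/min × 2π/60 = 0.1466 rad/s.
a_c = ω²r = 0.729g ⇒ r = 0.729 × 10.0 / (0.1466)² = 7.290/0.02149 = 339.2 m.

339 m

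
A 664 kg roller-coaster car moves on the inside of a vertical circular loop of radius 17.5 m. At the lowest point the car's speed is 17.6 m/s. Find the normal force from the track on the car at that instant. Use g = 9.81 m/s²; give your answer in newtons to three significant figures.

18300 N

At the lowest point, N points up (toward the centre) and the weight mg points down (away from the centre), so the net inward force is N − mg = mv²/r.
N = m(v²/r + g) = 664 × ((17.6)²/17.5 + 9.81) = 664 × (17.70 + 9.81) = 664 × 27.51 = 18270 N.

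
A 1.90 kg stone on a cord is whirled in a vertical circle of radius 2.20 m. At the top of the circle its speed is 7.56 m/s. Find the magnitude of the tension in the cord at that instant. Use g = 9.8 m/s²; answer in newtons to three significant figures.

30.7 N

At the top, both T and the weight mg point inward (toward the centre), so T + mg = mv²/r.
T = m(v²/r − g) = 1.90 × ((7.56)²/2.20 − 9.8) = 1.90 × (25.98 − 9.8) = 1.90 × 16.18 = 30.74 N.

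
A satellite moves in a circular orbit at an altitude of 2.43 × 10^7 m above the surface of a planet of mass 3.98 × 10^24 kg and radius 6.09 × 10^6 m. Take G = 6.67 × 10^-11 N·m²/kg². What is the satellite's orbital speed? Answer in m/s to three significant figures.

Orbital radius r = R + h = 6.09 × 10^6 + 2.43 × 10^7 = 3.039 × 10^7 m.
Gravity supplies the centripetal force: G M m / r² = m v² / r, so v = √(GM/r).
v = √(6.67 × 10^-11 × 3.98 × 10^24 / 3.039 × 10^7) = √(8.735 × 10^6) = 2956 m/s.

2960 m/s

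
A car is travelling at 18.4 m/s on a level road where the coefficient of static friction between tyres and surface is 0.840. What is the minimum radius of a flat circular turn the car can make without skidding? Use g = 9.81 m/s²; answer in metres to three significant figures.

At the limit, μ_s m g = m v²/r, so r_min = v²/(μ_s g) = (18.4)²/(0.840 × 9.81) = 338.6/8.240 = 41.09 m.

41.1 m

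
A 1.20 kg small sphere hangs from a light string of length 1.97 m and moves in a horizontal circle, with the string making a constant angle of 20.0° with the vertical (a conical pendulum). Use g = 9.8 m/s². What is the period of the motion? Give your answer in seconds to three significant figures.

r = L sinθ = 0.6738 m. From T sinθ = mω²r and T cosθ = mg: tanθ = ω²r/g, so ω² = g tanθ / r = g/(L cosθ).
ω = √(g/(L cosθ)) = √(9.8/(1.97 × 0.9397)) = √5.294 = 2.301 rad/s.
Period = 2π/ω = 2.731 s.

2.73 s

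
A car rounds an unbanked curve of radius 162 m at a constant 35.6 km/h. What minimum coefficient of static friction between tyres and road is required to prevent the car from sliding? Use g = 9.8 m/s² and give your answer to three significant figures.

0.0616

v = 35.6/3.6 = 9.889 m/s.
Friction provides the centripetal force: μ_s m g = m v²/r, so μ_s = v²/(g r) = (9.889)²/(9.8 × 162) = 97.79/1588 = 0.06160.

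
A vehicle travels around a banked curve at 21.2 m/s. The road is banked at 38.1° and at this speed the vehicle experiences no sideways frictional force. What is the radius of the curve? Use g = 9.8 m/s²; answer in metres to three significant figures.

Frictionless banking: tanθ = v²/(rg), so r = v²/(g tanθ).
r = (21.2)²/(9.8 × tan 38.1°) = 449.4/(9.8 × 0.7841) = 449.4/7.684 = 58.49 m.

58.5 m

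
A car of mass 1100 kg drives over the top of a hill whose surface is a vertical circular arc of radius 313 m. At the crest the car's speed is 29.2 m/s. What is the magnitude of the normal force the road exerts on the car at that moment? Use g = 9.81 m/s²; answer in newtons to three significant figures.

7790 N

At the crest the centripetal acceleration points downward (toward the centre of the arc), so mg − N = mv²/r.
N = m(g − v²/r) = 1100 × (9.81 − (29.2)²/313) = 1100 × (9.81 − 2.724) = 1100 × 7.086 = 7795 N.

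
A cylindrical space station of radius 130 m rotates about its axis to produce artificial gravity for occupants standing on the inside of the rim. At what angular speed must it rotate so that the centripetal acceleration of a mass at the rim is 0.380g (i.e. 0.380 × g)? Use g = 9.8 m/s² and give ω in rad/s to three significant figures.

0.169 rad/s

Centripetal acceleration a_c = ω²r. Setting ω²r = 0.380g:
ω = √(0.380g / r) = √(0.380 × 9.8 / 130) = √0.02865 = 0.1693 rad/s.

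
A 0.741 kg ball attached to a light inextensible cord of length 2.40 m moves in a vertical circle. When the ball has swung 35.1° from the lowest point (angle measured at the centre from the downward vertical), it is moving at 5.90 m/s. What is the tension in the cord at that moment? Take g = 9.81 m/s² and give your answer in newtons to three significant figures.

Take the radial direction toward the centre of the circle as positive. The component of the weight along the string toward the centre is −mg cos φ (φ measured from the bottom), so Newton's second law along the string gives T − mg cos φ = m v²/r.
cos 35.1° = 0.8181, so T = m(v²/r + g cos φ) = 0.741 × ((5.90)²/2.40 + 9.81 × 0.8181) = 0.741 × (14.50 + (8.026)) = 0.741 × 22.53 = 16.69 N.

16.7 N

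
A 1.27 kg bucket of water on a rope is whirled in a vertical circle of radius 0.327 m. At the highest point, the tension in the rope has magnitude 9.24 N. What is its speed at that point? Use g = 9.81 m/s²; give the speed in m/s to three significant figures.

2.36 m/s

At the top, T + mg = mv²/r, so v = √(r(T/m + g)) = √(0.327 × (9.24/1.27 + 9.81)) = √(0.327 × 17.09) = √5.587 = 2.364 m/s.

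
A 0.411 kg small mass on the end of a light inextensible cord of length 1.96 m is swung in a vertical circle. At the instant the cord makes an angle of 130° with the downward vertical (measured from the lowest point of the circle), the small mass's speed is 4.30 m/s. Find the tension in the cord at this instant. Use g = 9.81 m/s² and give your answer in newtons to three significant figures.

1.29 N

Take the radial direction toward the centre of the circle as positive. The component of the weight along the string toward the centre is −mg cos φ (φ measured from the bottom), so Newton's second law along the string gives T − mg cos φ = m v²/r.
cos 130° = -0.6428, so T = m(v²/r + g cos φ) = 0.411 × ((4.30)²/1.96 + 9.81 × -0.6428) = 0.411 × (9.434 + (-6.306)) = 0.411 × 3.128 = 1.286 N.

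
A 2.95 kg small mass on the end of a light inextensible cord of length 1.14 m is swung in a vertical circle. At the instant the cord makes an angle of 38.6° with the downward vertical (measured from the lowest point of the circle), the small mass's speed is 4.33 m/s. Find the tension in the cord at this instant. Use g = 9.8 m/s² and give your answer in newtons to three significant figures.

Take the radial direction toward the centre of the circle as positive. The component of the weight along the string toward the centre is −mg cos φ (φ measured from the bottom), so Newton's second law along the string gives T − mg cos φ = m v²/r.
cos 38.6° = 0.7815, so T = m(v²/r + g cos φ) = 2.95 × ((4.33)²/1.14 + 9.8 × 0.7815) = 2.95 × (16.45 + (7.659)) = 2.95 × 24.11 = 71.11 N.

71.1 N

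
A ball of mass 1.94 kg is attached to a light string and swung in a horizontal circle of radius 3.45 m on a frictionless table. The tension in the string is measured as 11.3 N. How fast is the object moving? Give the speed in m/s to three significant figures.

4.48 m/s

T = m v²/r ⇒ v = √(T r / m) = √(11.3 × 3.45 / 1.94) = √20.10 = 4.483 m/s.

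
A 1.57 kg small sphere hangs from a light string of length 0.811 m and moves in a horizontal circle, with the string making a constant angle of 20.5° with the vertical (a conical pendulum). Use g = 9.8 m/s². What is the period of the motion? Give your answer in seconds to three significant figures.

r = L sinθ = 0.2840 m. From T sinθ = mω²r and T cosθ = mg: tanθ = ω²r/g, so ω² = g tanθ / r = g/(L cosθ).
ω = √(g/(L cosθ)) = √(9.8/(0.811 × 0.9367)) = √12.90 = 3.592 rad/s.
Period = 2π/ω = 1.749 s.

1.75 s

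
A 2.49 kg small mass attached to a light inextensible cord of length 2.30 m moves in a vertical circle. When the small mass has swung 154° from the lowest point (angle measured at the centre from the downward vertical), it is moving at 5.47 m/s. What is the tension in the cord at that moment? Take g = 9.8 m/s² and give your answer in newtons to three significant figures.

Take the radial direction toward the centre of the circle as positive. The component of the weight along the string toward the centre is −mg cos φ (φ measured from the bottom), so Newton's second law along the string gives T − mg cos φ = m v²/r.
cos 154° = -0.8988, so T = m(v²/r + g cos φ) = 2.49 × ((5.47)²/2.30 + 9.8 × -0.8988) = 2.49 × (13.01 + (-8.808)) = 2.49 × 4.201 = 10.46 N.

10.5 N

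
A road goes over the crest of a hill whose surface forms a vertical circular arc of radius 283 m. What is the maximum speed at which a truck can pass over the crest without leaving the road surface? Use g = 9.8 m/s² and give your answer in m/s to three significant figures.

At the crest the centre of the circle is below the truck, so the net downward (centripetal) force is mg − N = mv²/r.
The truck leaves the road when N → 0, giving v_max = √(g r) = √(9.8 × 283) = 52.66 m/s.

52.7 m/s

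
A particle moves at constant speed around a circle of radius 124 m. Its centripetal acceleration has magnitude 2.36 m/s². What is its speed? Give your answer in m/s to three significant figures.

17.1 m/s

a_c = v²/r ⇒ v = √(a_c · r) = √(2.36 × 124) = √292.6 = 17.11 m/s.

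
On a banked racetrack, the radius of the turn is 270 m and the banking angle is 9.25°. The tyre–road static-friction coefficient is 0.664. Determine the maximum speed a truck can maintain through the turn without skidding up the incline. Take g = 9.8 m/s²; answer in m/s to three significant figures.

At the maximum speed, friction acts down the slope at its limiting value f = μN. Radially (horizontal, toward centre): N sinθ + μN cosθ = mv²/r. Vertically: N cosθ − μN sinθ = mg.
Dividing: v² = r g (sinθ + μcosθ)/(cosθ − μsinθ).
sinθ + μcosθ = 0.1607 + 0.664×0.9870 = 0.8161; cosθ − μsinθ = 0.9870 − 0.664×0.1607 = 0.8803.
v² = 270 × 9.8 × 0.8161/0.8803 = 2453 m²/s², so v = 49.53 m/s.

49.5 m/s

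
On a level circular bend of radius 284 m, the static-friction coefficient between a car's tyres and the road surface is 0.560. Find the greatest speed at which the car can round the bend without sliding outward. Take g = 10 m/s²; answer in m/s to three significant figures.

39.9 m/s

The only inward force on a level bend is static friction, so at the limit f_s = μ_s N = μ_s m g = m v²/r.
Mass cancels: v_max = √(μ_s g r) = √(0.560 × 10.0 × 284) = √1590 = 39.88 m/s.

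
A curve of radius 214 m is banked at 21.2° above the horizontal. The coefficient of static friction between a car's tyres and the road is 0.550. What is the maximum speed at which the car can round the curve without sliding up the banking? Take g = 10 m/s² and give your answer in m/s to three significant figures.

50.5 m/s

At the maximum speed, friction acts down the slope at its limiting value f = μN. Radially (horizontal, toward centre): N sinθ + μN cosθ = mv²/r. Vertically: N cosθ − μN sinθ = mg.
Dividing: v² = r g (sinθ + μcosθ)/(cosθ − μsinθ).
sinθ + μcosθ = 0.3616 + 0.550×0.9323 = 0.8744; cosθ − μsinθ = 0.9323 − 0.550×0.3616 = 0.7334.
v² = 214 × 10.0 × 0.8744/0.7334 = 2551 m²/s², so v = 50.51 m/s.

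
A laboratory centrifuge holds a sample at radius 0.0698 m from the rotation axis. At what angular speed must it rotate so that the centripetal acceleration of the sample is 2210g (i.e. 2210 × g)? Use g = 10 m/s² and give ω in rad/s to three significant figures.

Centripetal acceleration a_c = ω²r. Setting ω²r = 2210g:
ω = √(2210g / r) = √(2210 × 10.0 / 0.0698) = √316600 = 562.7 rad/s.

563 rad/s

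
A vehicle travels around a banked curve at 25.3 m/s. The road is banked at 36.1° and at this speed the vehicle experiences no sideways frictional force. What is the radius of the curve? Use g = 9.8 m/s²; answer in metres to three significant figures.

Frictionless banking: tanθ = v²/(rg), so r = v²/(g tanθ).
r = (25.3)²/(9.8 × tan 36.1°) = 640.1/(9.8 × 0.7292) = 640.1/7.146 = 89.57 m.

89.6 m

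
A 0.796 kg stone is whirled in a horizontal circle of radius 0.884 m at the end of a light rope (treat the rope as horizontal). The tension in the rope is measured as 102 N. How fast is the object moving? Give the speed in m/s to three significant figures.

T = m v²/r ⇒ v = √(T r / m) = √(102 × 0.884 / 0.796) = √113.3 = 10.64 m/s.

10.6 m/s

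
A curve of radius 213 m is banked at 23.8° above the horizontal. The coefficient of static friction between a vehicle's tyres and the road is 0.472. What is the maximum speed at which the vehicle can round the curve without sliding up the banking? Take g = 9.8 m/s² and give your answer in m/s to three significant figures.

49.1 m/s

At the maximum speed, friction acts down the slope at its limiting value f = μN. Radially (horizontal, toward centre): N sinθ + μN cosθ = mv²/r. Vertically: N cosθ − μN sinθ = mg.
Dividing: v² = r g (sinθ + μcosθ)/(cosθ − μsinθ).
sinθ + μcosθ = 0.4035 + 0.472×0.9150 = 0.8354; cosθ − μsinθ = 0.9150 − 0.472×0.4035 = 0.7245.
v² = 213 × 9.8 × 0.8354/0.7245 = 2407 m²/s², so v = 49.06 m/s.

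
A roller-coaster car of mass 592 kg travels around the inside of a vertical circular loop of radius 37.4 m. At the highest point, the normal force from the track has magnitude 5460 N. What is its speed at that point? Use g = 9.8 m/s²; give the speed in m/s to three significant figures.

At the top, N + mg = mv²/r, so v = √(r(N/m + g)) = √(37.4 × (5460/592 + 9.8)) = √(37.4 × 19.02) = √711.5 = 26.67 m/s.

26.7 m/s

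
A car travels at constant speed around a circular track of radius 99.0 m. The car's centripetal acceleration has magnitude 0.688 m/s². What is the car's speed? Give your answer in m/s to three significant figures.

a_c = v²/r ⇒ v = √(a_c · r) = √(0.688 × 99.0) = √68.11 = 8.253 m/s.

8.25 m/s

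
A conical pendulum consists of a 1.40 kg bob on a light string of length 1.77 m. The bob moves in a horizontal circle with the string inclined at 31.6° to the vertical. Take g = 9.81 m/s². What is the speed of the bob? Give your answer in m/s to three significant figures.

2.37 m/s

The radius of the circle is r = L sinθ = 1.77 × sin 31.6° = 0.9275 m.
Horizontally T sinθ = mv²/r and vertically T cosθ = mg, so tanθ = v²/(rg).
v = √(r g tanθ) = √(0.9275 × 9.81 × 0.6152) = √5.597 = 2.366 m/s.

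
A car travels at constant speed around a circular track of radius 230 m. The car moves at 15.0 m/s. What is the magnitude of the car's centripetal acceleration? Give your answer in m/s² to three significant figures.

0.978 m/s²

a_c = v²/r = (15.00)²/230 = 225.0/230 = 0.9783 m/s².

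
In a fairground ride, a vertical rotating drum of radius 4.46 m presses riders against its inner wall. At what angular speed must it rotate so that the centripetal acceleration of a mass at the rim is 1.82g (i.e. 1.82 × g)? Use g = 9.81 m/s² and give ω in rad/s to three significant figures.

2.00 rad/s

Centripetal acceleration a_c = ω²r. Setting ω²r = 1.82g:
ω = √(1.82g / r) = √(1.82 × 9.81 / 4.46) = √4.003 = 2.001 rad/s.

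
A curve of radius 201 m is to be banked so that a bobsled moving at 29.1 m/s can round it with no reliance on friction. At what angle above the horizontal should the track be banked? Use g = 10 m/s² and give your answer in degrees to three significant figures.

With no friction, the horizontal component of the normal force provides the centripetal force: N sinθ = mv²/r, while N cosθ = mg vertically.
Dividing: tanθ = v²/(r g) = (29.1)²/(201 × 10.0) = 846.8/2010 = 0.4213.
θ = arctan(0.4213) = 22.85°.

22.8°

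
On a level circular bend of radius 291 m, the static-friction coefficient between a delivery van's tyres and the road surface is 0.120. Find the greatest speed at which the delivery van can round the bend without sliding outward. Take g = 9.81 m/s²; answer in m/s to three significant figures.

Friction provides the centripetal force on a flat curve. At maximum speed it is at its limiting value: μ_s m g = m v²/r.
Mass cancels: v_max = √(μ_s g r) = √(0.120 × 9.81 × 291) = √342.6 = 18.51 m/s.

18.5 m/s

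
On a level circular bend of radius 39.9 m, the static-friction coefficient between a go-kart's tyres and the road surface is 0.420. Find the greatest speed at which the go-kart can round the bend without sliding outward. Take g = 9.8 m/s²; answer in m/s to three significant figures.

Friction provides the centripetal force on a flat curve. At maximum speed it is at its limiting value: μ_s m g = m v²/r.
Mass cancels: v_max = √(μ_s g r) = √(0.420 × 9.8 × 39.9) = √164.2 = 12.82 m/s.

12.8 m/s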